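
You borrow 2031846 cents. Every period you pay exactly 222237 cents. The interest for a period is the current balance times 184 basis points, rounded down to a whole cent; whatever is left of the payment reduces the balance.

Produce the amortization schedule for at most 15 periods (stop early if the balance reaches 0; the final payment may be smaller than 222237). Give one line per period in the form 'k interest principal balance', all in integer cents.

1 37385 184852 1846994
2 33984 188253 1658741
3 30520 191717 1467024
4 26993 195244 1271780
5 23400 198837 1072943
6 19742 202495 870448
7 16016 206221 664227
8 12221 210016 454211
9 8357 213880 240331
10 4422 217815 22516
11 414 22516 0

1. interest=⌊2031846·184/10000⌋=37385; principal=222237-37385=184852; balance=2031846-184852=1846994
2. interest=⌊1846994·184/10000⌋=33984; principal=222237-33984=188253; balance=1846994-188253=1658741
3. interest=⌊1658741·184/10000⌋=30520; principal=222237-30520=191717; balance=1658741-191717=1467024
4. interest=⌊1467024·184/10000⌋=26993; principal=222237-26993=195244; balance=1467024-195244=1271780
5. interest=⌊1271780·184/10000⌋=23400; principal=222237-23400=198837; balance=1271780-198837=1072943
6. interest=⌊1072943·184/10000⌋=19742; principal=222237-19742=202495; balance=1072943-202495=870448
7. interest=⌊870448·184/10000⌋=16016; principal=222237-16016=206221; balance=870448-206221=664227
8. interest=⌊664227·184/10000⌋=12221; principal=222237-12221=210016; balance=664227-210016=454211
9. interest=⌊454211·184/10000⌋=8357; principal=222237-8357=213880; balance=454211-213880=240331
10. interest=⌊240331·184/10000⌋=4422; principal=222237-4422=217815; balance=240331-217815=22516
11. interest=⌊22516·184/10000⌋=414; principal=min(222237-414,22516)=22516; balance=22516-22516=0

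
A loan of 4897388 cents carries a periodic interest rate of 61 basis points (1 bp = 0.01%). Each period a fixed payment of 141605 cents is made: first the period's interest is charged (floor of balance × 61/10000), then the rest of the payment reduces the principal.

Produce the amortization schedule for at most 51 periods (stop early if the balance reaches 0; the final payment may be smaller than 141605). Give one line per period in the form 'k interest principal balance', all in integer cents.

1 29874 111731 4785657
2 29192 112413 4673244
3 28506 113099 4560145
4 27816 113789 4446356
5 27122 114483 4331873
6 26424 115181 4216692
7 25721 115884 4100808
8 25014 116591 3984217
9 24303 117302 3866915
10 23588 118017 3748898
11 22868 118737 3630161
12 22143 119462 3510699
13 21415 120190 3390509
14 20682 120923 3269586
15 19944 121661 3147925
16 19202 122403 3025522
17 18455 123150 2902372
18 17704 123901 2778471
19 16948 124657 2653814
20 16188 125417 2528397
21 15423 126182 2402215
22 14653 126952 2275263
23 13879 127726 2147537
24 13099 128506 2019031
25 12316 129289 1889742
26 11527 130078 1759664
27 10733 130872 1628792
28 9935 131670 1497122
29 9132 132473 1364649
30 8324 133281 1231368
31 7511 134094 1097274
32 6693 134912 962362
33 5870 135735 826627
34 5042 136563 690064
35 4209 137396 552668
36 3371 138234 414434
37 2528 139077 275357
38 1679 139926 135431
39 826 135431 0

1. interest=⌊4897388·61/10000⌋=29874; principal=141605-29874=111731; balance=4897388-111731=4785657
2. interest=⌊4785657·61/10000⌋=29192; principal=141605-29192=112413; balance=4785657-112413=4673244
3. interest=⌊4673244·61/10000⌋=28506; principal=141605-28506=113099; balance=4673244-113099=4560145
4. interest=⌊4560145·61/10000⌋=27816; principal=141605-27816=113789; balance=4560145-113789=4446356
5. interest=⌊4446356·61/10000⌋=27122; principal=141605-27122=114483; balance=4446356-114483=4331873
6. interest=⌊4331873·61/10000⌋=26424; principal=141605-26424=115181; balance=4331873-115181=4216692
7. interest=⌊4216692·61/10000⌋=25721; principal=141605-25721=115884; balance=4216692-115884=4100808
8. interest=⌊4100808·61/10000⌋=25014; principal=141605-25014=116591; balance=4100808-116591=3984217
9. interest=⌊3984217·61/10000⌋=24303; principal=141605-24303=117302; balance=3984217-117302=3866915
10. interest=⌊3866915·61/10000⌋=23588; principal=141605-23588=118017; balance=3866915-118017=3748898
11. interest=⌊3748898·61/10000⌋=22868; principal=141605-22868=118737; balance=3748898-118737=3630161
12. interest=⌊3630161·61/10000⌋=22143; principal=141605-22143=119462; balance=3630161-119462=3510699
13. interest=⌊3510699·61/10000⌋=21415; principal=141605-21415=120190; balance=3510699-120190=3390509
14. interest=⌊3390509·61/10000⌋=20682; principal=141605-20682=120923; balance=3390509-120923=3269586
15. interest=⌊3269586·61/10000⌋=19944; principal=141605-19944=121661; balance=3269586-121661=3147925
16. interest=⌊3147925·61/10000⌋=19202; principal=141605-19202=122403; balance=3147925-122403=3025522
17. interest=⌊3025522·61/10000⌋=18455; principal=141605-18455=123150; balance=3025522-123150=2902372
18. interest=⌊2902372·61/10000⌋=17704; principal=141605-17704=123901; balance=2902372-123901=2778471
19. interest=⌊2778471·61/10000⌋=16948; principal=141605-16948=124657; balance=2778471-124657=2653814
20. interest=⌊2653814·61/10000⌋=16188; principal=141605-16188=125417; balance=2653814-125417=2528397
21. interest=⌊2528397·61/10000⌋=15423; principal=141605-15423=126182; balance=2528397-126182=2402215
22. interest=⌊2402215·61/10000⌋=14653; principal=141605-14653=126952; balance=2402215-126952=2275263
23. interest=⌊2275263·61/10000⌋=13879; principal=141605-13879=127726; balance=2275263-127726=2147537
24. interest=⌊2147537·61/10000⌋=13099; principal=141605-13099=128506; balance=2147537-128506=2019031
25. interest=⌊2019031·61/10000⌋=12316; principal=141605-12316=129289; balance=2019031-129289=1889742
26. interest=⌊1889742·61/10000⌋=11527; principal=141605-11527=130078; balance=1889742-130078=1759664
27. interest=⌊1759664·61/10000⌋=10733; principal=141605-10733=130872; balance=1759664-130872=1628792
28. interest=⌊1628792·61/10000⌋=9935; principal=141605-9935=131670; balance=1628792-131670=1497122
29. interest=⌊1497122·61/10000⌋=9132; principal=141605-9132=132473; balance=1497122-132473=1364649
30. interest=⌊1364649·61/10000⌋=8324; principal=141605-8324=133281; balance=1364649-133281=1231368
31. interest=⌊1231368·61/10000⌋=7511; principal=141605-7511=134094; balance=1231368-134094=1097274
32. interest=⌊1097274·61/10000⌋=6693; principal=141605-6693=134912; balance=1097274-134912=962362
33. interest=⌊962362·61/10000⌋=5870; principal=141605-5870=135735; balance=962362-135735=826627
34. interest=⌊826627·61/10000⌋=5042; principal=141605-5042=136563; balance=826627-136563=690064
35. interest=⌊690064·61/10000⌋=4209; principal=141605-4209=137396; balance=690064-137396=552668
36. interest=⌊552668·61/10000⌋=3371; principal=141605-3371=138234; balance=552668-138234=414434
37. interest=⌊414434·61/10000⌋=2528; principal=141605-2528=139077; balance=414434-139077=275357
38. interest=⌊275357·61/10000⌋=1679; principal=141605-1679=139926; balance=275357-139926=135431
39. interest=⌊135431·61/10000⌋=826; principal=min(141605-826,135431)=135431; balance=135431-135431=0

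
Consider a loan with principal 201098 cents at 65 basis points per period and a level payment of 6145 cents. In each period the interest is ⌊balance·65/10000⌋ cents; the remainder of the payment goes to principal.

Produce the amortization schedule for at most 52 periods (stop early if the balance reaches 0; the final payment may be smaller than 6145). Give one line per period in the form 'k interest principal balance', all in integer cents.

1 1307 4838 196260
2 1275 4870 191390
3 1244 4901 186489
4 1212 4933 181556
5 1180 4965 176591
6 1147 4998 171593
7 1115 5030 166563
8 1082 5063 161500
9 1049 5096 156404
10 1016 5129 151275
11 983 5162 146113
12 949 5196 140917
13 915 5230 135687
14 881 5264 130423
15 847 5298 125125
16 813 5332 119793
17 778 5367 114426
18 743 5402 109024
19 708 5437 103587
20 673 5472 98115
21 637 5508 92607
22 601 5544 87063
23 565 5580 81483
24 529 5616 75867
25 493 5652 70215
26 456 5689 64526
27 419 5726 58800
28 382 5763 53037
29 344 5801 47236
30 307 5838 41398
31 269 5876 35522
32 230 5915 29607
33 192 5953 23654
34 153 5992 17662
35 114 6031 11631
36 75 6070 5561
37 36 5561 0

1. interest=⌊201098·65/10000⌋=1307; principal=6145-1307=4838; balance=201098-4838=196260
2. interest=⌊196260·65/10000⌋=1275; principal=6145-1275=4870; balance=196260-4870=191390
3. interest=⌊191390·65/10000⌋=1244; principal=6145-1244=4901; balance=191390-4901=186489
4. interest=⌊186489·65/10000⌋=1212; principal=6145-1212=4933; balance=186489-4933=181556
5. interest=⌊181556·65/10000⌋=1180; principal=6145-1180=4965; balance=181556-4965=176591
6. interest=⌊176591·65/10000⌋=1147; principal=6145-1147=4998; balance=176591-4998=171593
7. interest=⌊171593·65/10000⌋=1115; principal=6145-1115=5030; balance=171593-5030=166563
8. interest=⌊166563·65/10000⌋=1082; principal=6145-1082=5063; balance=166563-5063=161500
9. interest=⌊161500·65/10000⌋=1049; principal=6145-1049=5096; balance=161500-5096=156404
10. interest=⌊156404·65/10000⌋=1016; principal=6145-1016=5129; balance=156404-5129=151275
11. interest=⌊151275·65/10000⌋=983; principal=6145-983=5162; balance=151275-5162=146113
12. interest=⌊146113·65/10000⌋=949; principal=6145-949=5196; balance=146113-5196=140917
13. interest=⌊140917·65/10000⌋=915; principal=6145-915=5230; balance=140917-5230=135687
14. interest=⌊135687·65/10000⌋=881; principal=6145-881=5264; balance=135687-5264=130423
15. interest=⌊130423·65/10000⌋=847; principal=6145-847=5298; balance=130423-5298=125125
16. interest=⌊125125·65/10000⌋=813; principal=6145-813=5332; balance=125125-5332=119793
17. interest=⌊119793·65/10000⌋=778; principal=6145-778=5367; balance=119793-5367=114426
18. interest=⌊114426·65/10000⌋=743; principal=6145-743=5402; balance=114426-5402=109024
19. interest=⌊109024·65/10000⌋=708; principal=6145-708=5437; balance=109024-5437=103587
20. interest=⌊103587·65/10000⌋=673; principal=6145-673=5472; balance=103587-5472=98115
21. interest=⌊98115·65/10000⌋=637; principal=6145-637=5508; balance=98115-5508=92607
22. interest=⌊92607·65/10000⌋=601; principal=6145-601=5544; balance=92607-5544=87063
23. interest=⌊87063·65/10000⌋=565; principal=6145-565=5580; balance=87063-5580=81483
24. interest=⌊81483·65/10000⌋=529; principal=6145-529=5616; balance=81483-5616=75867
25. interest=⌊75867·65/10000⌋=493; principal=6145-493=5652; balance=75867-5652=70215
26. interest=⌊70215·65/10000⌋=456; principal=6145-456=5689; balance=70215-5689=64526
27. interest=⌊64526·65/10000⌋=419; principal=6145-419=5726; balance=64526-5726=58800
28. interest=⌊58800·65/10000⌋=382; principal=6145-382=5763; balance=58800-5763=53037
29. interest=⌊53037·65/10000⌋=344; principal=6145-344=5801; balance=53037-5801=47236
30. interest=⌊47236·65/10000⌋=307; principal=6145-307=5838; balance=47236-5838=41398
31. interest=⌊41398·65/10000⌋=269; principal=6145-269=5876; balance=41398-5876=35522
32. interest=⌊35522·65/10000⌋=230; principal=6145-230=5915; balance=35522-5915=29607
33. interest=⌊29607·65/10000⌋=192; principal=6145-192=5953; balance=29607-5953=23654
34. interest=⌊23654·65/10000⌋=153; principal=6145-153=5992; balance=23654-5992=17662
35. interest=⌊17662·65/10000⌋=114; principal=6145-114=6031; balance=17662-6031=11631
36. interest=⌊11631·65/10000⌋=75; principal=6145-75=6070; balance=11631-6070=5561
37. interest=⌊5561·65/10000⌋=36; principal=min(6145-36,5561)=5561; balance=5561-5561=0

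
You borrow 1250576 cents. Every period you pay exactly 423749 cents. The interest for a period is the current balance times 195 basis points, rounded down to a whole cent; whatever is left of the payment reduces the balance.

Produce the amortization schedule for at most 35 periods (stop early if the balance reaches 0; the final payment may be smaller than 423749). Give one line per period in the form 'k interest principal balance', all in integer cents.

1. interest=⌊1250576·195/10000⌋=24386; principal=423749-24386=399363; balance=1250576-399363=851213
2. interest=⌊851213·195/10000⌋=16598; principal=423749-16598=407151; balance=851213-407151=444062
3. interest=⌊444062·195/10000⌋=8659; principal=423749-8659=415090; balance=444062-415090=28972
4. interest=⌊28972·195/10000⌋=564; principal=min(423749-564,28972)=28972; balance=28972-28972=0

1 24386 399363 851213
2 16598 407151 444062
3 8659 415090 28972
4 564 28972 0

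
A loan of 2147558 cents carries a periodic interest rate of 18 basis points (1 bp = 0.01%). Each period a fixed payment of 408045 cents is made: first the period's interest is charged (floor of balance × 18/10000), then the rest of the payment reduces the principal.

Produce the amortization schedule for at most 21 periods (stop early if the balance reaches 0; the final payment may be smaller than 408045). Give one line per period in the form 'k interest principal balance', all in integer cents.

1 3865 404180 1743378
2 3138 404907 1338471
3 2409 405636 932835
4 1679 406366 526469
5 947 407098 119371
6 214 119371 0

1. interest=⌊2147558·18/10000⌋=3865; principal=408045-3865=404180; balance=2147558-404180=1743378
2. interest=⌊1743378·18/10000⌋=3138; principal=408045-3138=404907; balance=1743378-404907=1338471
3. interest=⌊1338471·18/10000⌋=2409; principal=408045-2409=405636; balance=1338471-405636=932835
4. interest=⌊932835·18/10000⌋=1679; principal=408045-1679=406366; balance=932835-406366=526469
5. interest=⌊526469·18/10000⌋=947; principal=408045-947=407098; balance=526469-407098=119371
6. interest=⌊119371·18/10000⌋=214; principal=min(408045-214,119371)=119371; balance=119371-119371=0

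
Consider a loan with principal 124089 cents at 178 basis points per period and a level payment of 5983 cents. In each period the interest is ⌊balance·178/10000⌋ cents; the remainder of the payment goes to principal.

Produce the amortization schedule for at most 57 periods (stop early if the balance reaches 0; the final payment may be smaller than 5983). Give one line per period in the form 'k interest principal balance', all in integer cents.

1. interest=⌊124089·178/10000⌋=2208; principal=5983-2208=3775; balance=124089-3775=120314
2. interest=⌊120314·178/10000⌋=2141; principal=5983-2141=3842; balance=120314-3842=116472
3. interest=⌊116472·178/10000⌋=2073; principal=5983-2073=3910; balance=116472-3910=112562
4. interest=⌊112562·178/10000⌋=2003; principal=5983-2003=3980; balance=112562-3980=108582
5. interest=⌊108582·178/10000⌋=1932; principal=5983-1932=4051; balance=108582-4051=104531
6. interest=⌊104531·178/10000⌋=1860; principal=5983-1860=4123; balance=104531-4123=100408
7. interest=⌊100408·178/10000⌋=1787; principal=5983-1787=4196; balance=100408-4196=96212
8. interest=⌊96212·178/10000⌋=1712; principal=5983-1712=4271; balance=96212-4271=91941
9. interest=⌊91941·178/10000⌋=1636; principal=5983-1636=4347; balance=91941-4347=87594
10. interest=⌊87594·178/10000⌋=1559; principal=5983-1559=4424; balance=87594-4424=83170
11. interest=⌊83170·178/10000⌋=1480; principal=5983-1480=4503; balance=83170-4503=78667
12. interest=⌊78667·178/10000⌋=1400; principal=5983-1400=4583; balance=78667-4583=74084
13. interest=⌊74084·178/10000⌋=1318; principal=5983-1318=4665; balance=74084-4665=69419
14. interest=⌊69419·178/10000⌋=1235; principal=5983-1235=4748; balance=69419-4748=64671
15. interest=⌊64671·178/10000⌋=1151; principal=5983-1151=4832; balance=64671-4832=59839
16. interest=⌊59839·178/10000⌋=1065; principal=5983-1065=4918; balance=59839-4918=54921
17. interest=⌊54921·178/10000⌋=977; principal=5983-977=5006; balance=54921-5006=49915
18. interest=⌊49915·178/10000⌋=888; principal=5983-888=5095; balance=49915-5095=44820
19. interest=⌊44820·178/10000⌋=797; principal=5983-797=5186; balance=44820-5186=39634
20. interest=⌊39634·178/10000⌋=705; principal=5983-705=5278; balance=39634-5278=34356
21. interest=⌊34356·178/10000⌋=611; principal=5983-611=5372; balance=34356-5372=28984
22. interest=⌊28984·178/10000⌋=515; principal=5983-515=5468; balance=28984-5468=23516
23. interest=⌊23516·178/10000⌋=418; principal=5983-418=5565; balance=23516-5565=17951
24. interest=⌊17951·178/10000⌋=319; principal=5983-319=5664; balance=17951-5664=12287
25. interest=⌊12287·178/10000⌋=218; principal=5983-218=5765; balance=12287-5765=6522
26. interest=⌊6522·178/10000⌋=116; principal=5983-116=5867; balance=6522-5867=655
27. interest=⌊655·178/10000⌋=11; principal=min(5983-11,655)=655; balance=655-655=0

1 2208 3775 120314
2 2141 3842 116472
3 2073 3910 112562
4 2003 3980 108582
5 1932 4051 104531
6 1860 4123 100408
7 1787 4196 96212
8 1712 4271 91941
9 1636 4347 87594
10 1559 4424 83170
11 1480 4503 78667
12 1400 4583 74084
13 1318 4665 69419
14 1235 4748 64671
15 1151 4832 59839
16 1065 4918 54921
17 977 5006 49915
18 888 5095 44820
19 797 5186 39634
20 705 5278 34356
21 611 5372 28984
22 515 5468 23516
23 418 5565 17951
24 319 5664 12287
25 218 5765 6522
26 116 5867 655
27 11 655 0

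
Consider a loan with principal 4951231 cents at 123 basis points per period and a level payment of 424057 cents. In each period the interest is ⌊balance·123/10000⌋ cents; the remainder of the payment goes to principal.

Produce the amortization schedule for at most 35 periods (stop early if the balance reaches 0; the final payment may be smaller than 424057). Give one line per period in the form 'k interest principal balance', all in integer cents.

1. interest=⌊4951231·123/10000⌋=60900; principal=424057-60900=363157; balance=4951231-363157=4588074
2. interest=⌊4588074·123/10000⌋=56433; principal=424057-56433=367624; balance=4588074-367624=4220450
3. interest=⌊4220450·123/10000⌋=51911; principal=424057-51911=372146; balance=4220450-372146=3848304
4. interest=⌊3848304·123/10000⌋=47334; principal=424057-47334=376723; balance=3848304-376723=3471581
5. interest=⌊3471581·123/10000⌋=42700; principal=424057-42700=381357; balance=3471581-381357=3090224
6. interest=⌊3090224·123/10000⌋=38009; principal=424057-38009=386048; balance=3090224-386048=2704176
7. interest=⌊2704176·123/10000⌋=33261; principal=424057-33261=390796; balance=2704176-390796=2313380
8. interest=⌊2313380·123/10000⌋=28454; principal=424057-28454=395603; balance=2313380-395603=1917777
9. interest=⌊1917777·123/10000⌋=23588; principal=424057-23588=400469; balance=1917777-400469=1517308
10. interest=⌊1517308·123/10000⌋=18662; principal=424057-18662=405395; balance=1517308-405395=1111913
11. interest=⌊1111913·123/10000⌋=13676; principal=424057-13676=410381; balance=1111913-410381=701532
12. interest=⌊701532·123/10000⌋=8628; principal=424057-8628=415429; balance=701532-415429=286103
13. interest=⌊286103·123/10000⌋=3519; principal=min(424057-3519,286103)=286103; balance=286103-286103=0

1 60900 363157 4588074
2 56433 367624 4220450
3 51911 372146 3848304
4 47334 376723 3471581
5 42700 381357 3090224
6 38009 386048 2704176
7 33261 390796 2313380
8 28454 395603 1917777
9 23588 400469 1517308
10 18662 405395 1111913
11 13676 410381 701532
12 8628 415429 286103
13 3519 286103 0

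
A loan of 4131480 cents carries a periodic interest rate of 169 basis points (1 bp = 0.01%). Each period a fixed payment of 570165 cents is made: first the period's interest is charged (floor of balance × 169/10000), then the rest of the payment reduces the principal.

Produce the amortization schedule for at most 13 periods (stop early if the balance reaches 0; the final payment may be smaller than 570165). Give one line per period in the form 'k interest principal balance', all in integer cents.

1 69822 500343 3631137
2 61366 508799 3122338
3 52767 517398 2604940
4 44023 526142 2078798
5 35131 535034 1543764
6 26089 544076 999688
7 16894 553271 446417
8 7544 446417 0

1. interest=⌊4131480·169/10000⌋=69822; principal=570165-69822=500343; balance=4131480-500343=3631137
2. interest=⌊3631137·169/10000⌋=61366; principal=570165-61366=508799; balance=3631137-508799=3122338
3. interest=⌊3122338·169/10000⌋=52767; principal=570165-52767=517398; balance=3122338-517398=2604940
4. interest=⌊2604940·169/10000⌋=44023; principal=570165-44023=526142; balance=2604940-526142=2078798
5. interest=⌊2078798·169/10000⌋=35131; principal=570165-35131=535034; balance=2078798-535034=1543764
6. interest=⌊1543764·169/10000⌋=26089; principal=570165-26089=544076; balance=1543764-544076=999688
7. interest=⌊999688·169/10000⌋=16894; principal=570165-16894=553271; balance=999688-553271=446417
8. interest=⌊446417·169/10000⌋=7544; principal=min(570165-7544,446417)=446417; balance=446417-446417=0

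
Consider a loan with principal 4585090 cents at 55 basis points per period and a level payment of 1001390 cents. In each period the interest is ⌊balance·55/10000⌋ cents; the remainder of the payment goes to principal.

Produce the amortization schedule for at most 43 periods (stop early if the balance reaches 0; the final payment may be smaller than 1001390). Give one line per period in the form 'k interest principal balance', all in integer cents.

1. interest=⌊4585090·55/10000⌋=25217; principal=1001390-25217=976173; balance=4585090-976173=3608917
2. interest=⌊3608917·55/10000⌋=19849; principal=1001390-19849=981541; balance=3608917-981541=2627376
3. interest=⌊2627376·55/10000⌋=14450; principal=1001390-14450=986940; balance=2627376-986940=1640436
4. interest=⌊1640436·55/10000⌋=9022; principal=1001390-9022=992368; balance=1640436-992368=648068
5. interest=⌊648068·55/10000⌋=3564; principal=min(1001390-3564,648068)=648068; balance=648068-648068=0

1 25217 976173 3608917
2 19849 981541 2627376
3 14450 986940 1640436
4 9022 992368 648068
5 3564 648068 0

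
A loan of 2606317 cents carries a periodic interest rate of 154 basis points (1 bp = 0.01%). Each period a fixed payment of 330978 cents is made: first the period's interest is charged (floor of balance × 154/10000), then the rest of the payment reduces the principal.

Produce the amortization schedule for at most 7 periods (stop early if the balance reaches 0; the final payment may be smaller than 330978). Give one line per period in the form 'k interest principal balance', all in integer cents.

1. interest=⌊2606317·154/10000⌋=40137; principal=330978-40137=290841; balance=2606317-290841=2315476
2. interest=⌊2315476·154/10000⌋=35658; principal=330978-35658=295320; balance=2315476-295320=2020156
3. interest=⌊2020156·154/10000⌋=31110; principal=330978-31110=299868; balance=2020156-299868=1720288
4. interest=⌊1720288·154/10000⌋=26492; principal=330978-26492=304486; balance=1720288-304486=1415802
5. interest=⌊1415802·154/10000⌋=21803; principal=330978-21803=309175; balance=1415802-309175=1106627
6. interest=⌊1106627·154/10000⌋=17042; principal=330978-17042=313936; balance=1106627-313936=792691
7. interest=⌊792691·154/10000⌋=12207; principal=330978-12207=318771; balance=792691-318771=473920

1 40137 290841 2315476
2 35658 295320 2020156
3 31110 299868 1720288
4 26492 304486 1415802
5 21803 309175 1106627
6 17042 313936 792691
7 12207 318771 473920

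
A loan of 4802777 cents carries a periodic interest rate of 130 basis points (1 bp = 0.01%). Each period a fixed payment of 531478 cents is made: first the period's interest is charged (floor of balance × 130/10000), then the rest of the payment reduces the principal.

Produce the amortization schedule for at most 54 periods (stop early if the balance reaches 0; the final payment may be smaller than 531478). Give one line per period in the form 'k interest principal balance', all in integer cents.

1 62436 469042 4333735
2 56338 475140 3858595
3 50161 481317 3377278
4 43904 487574 2889704
5 37566 493912 2395792
6 31145 500333 1895459
7 24640 506838 1388621
8 18052 513426 875195
9 11377 520101 355094
10 4616 355094 0

1. interest=⌊4802777·130/10000⌋=62436; principal=531478-62436=469042; balance=4802777-469042=4333735
2. interest=⌊4333735·130/10000⌋=56338; principal=531478-56338=475140; balance=4333735-475140=3858595
3. interest=⌊3858595·130/10000⌋=50161; principal=531478-50161=481317; balance=3858595-481317=3377278
4. interest=⌊3377278·130/10000⌋=43904; principal=531478-43904=487574; balance=3377278-487574=2889704
5. interest=⌊2889704·130/10000⌋=37566; principal=531478-37566=493912; balance=2889704-493912=2395792
6. interest=⌊2395792·130/10000⌋=31145; principal=531478-31145=500333; balance=2395792-500333=1895459
7. interest=⌊1895459·130/10000⌋=24640; principal=531478-24640=506838; balance=1895459-506838=1388621
8. interest=⌊1388621·130/10000⌋=18052; principal=531478-18052=513426; balance=1388621-513426=875195
9. interest=⌊875195·130/10000⌋=11377; principal=531478-11377=520101; balance=875195-520101=355094
10. interest=⌊355094·130/10000⌋=4616; principal=min(531478-4616,355094)=355094; balance=355094-355094=0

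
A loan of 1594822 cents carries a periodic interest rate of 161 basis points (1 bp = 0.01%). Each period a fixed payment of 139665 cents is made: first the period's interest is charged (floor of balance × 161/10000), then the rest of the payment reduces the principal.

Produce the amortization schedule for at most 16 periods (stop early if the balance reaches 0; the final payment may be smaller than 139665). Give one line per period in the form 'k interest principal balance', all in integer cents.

1. interest=⌊1594822·161/10000⌋=25676; principal=139665-25676=113989; balance=1594822-113989=1480833
2. interest=⌊1480833·161/10000⌋=23841; principal=139665-23841=115824; balance=1480833-115824=1365009
3. interest=⌊1365009·161/10000⌋=21976; principal=139665-21976=117689; balance=1365009-117689=1247320
4. interest=⌊1247320·161/10000⌋=20081; principal=139665-20081=119584; balance=1247320-119584=1127736
5. interest=⌊1127736·161/10000⌋=18156; principal=139665-18156=121509; balance=1127736-121509=1006227
6. interest=⌊1006227·161/10000⌋=16200; principal=139665-16200=123465; balance=1006227-123465=882762
7. interest=⌊882762·161/10000⌋=14212; principal=139665-14212=125453; balance=882762-125453=757309
8. interest=⌊757309·161/10000⌋=12192; principal=139665-12192=127473; balance=757309-127473=629836
9. interest=⌊629836·161/10000⌋=10140; principal=139665-10140=129525; balance=629836-129525=500311
10. interest=⌊500311·161/10000⌋=8055; principal=139665-8055=131610; balance=500311-131610=368701
11. interest=⌊368701·161/10000⌋=5936; principal=139665-5936=133729; balance=368701-133729=234972
12. interest=⌊234972·161/10000⌋=3783; principal=139665-3783=135882; balance=234972-135882=99090
13. interest=⌊99090·161/10000⌋=1595; principal=min(139665-1595,99090)=99090; balance=99090-99090=0

1 25676 113989 1480833
2 23841 115824 1365009
3 21976 117689 1247320
4 20081 119584 1127736
5 18156 121509 1006227
6 16200 123465 882762
7 14212 125453 757309
8 12192 127473 629836
9 10140 129525 500311
10 8055 131610 368701
11 5936 133729 234972
12 3783 135882 99090
13 1595 99090 0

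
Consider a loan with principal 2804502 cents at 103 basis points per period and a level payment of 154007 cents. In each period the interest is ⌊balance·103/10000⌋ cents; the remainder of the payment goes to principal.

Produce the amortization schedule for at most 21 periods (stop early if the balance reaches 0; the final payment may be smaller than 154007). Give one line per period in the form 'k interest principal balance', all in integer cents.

1. interest=⌊2804502·103/10000⌋=28886; principal=154007-28886=125121; balance=2804502-125121=2679381
2. interest=⌊2679381·103/10000⌋=27597; principal=154007-27597=126410; balance=2679381-126410=2552971
3. interest=⌊2552971·103/10000⌋=26295; principal=154007-26295=127712; balance=2552971-127712=2425259
4. interest=⌊2425259·103/10000⌋=24980; principal=154007-24980=129027; balance=2425259-129027=2296232
5. interest=⌊2296232·103/10000⌋=23651; principal=154007-23651=130356; balance=2296232-130356=2165876
6. interest=⌊2165876·103/10000⌋=22308; principal=154007-22308=131699; balance=2165876-131699=2034177
7. interest=⌊2034177·103/10000⌋=20952; principal=154007-20952=133055; balance=2034177-133055=1901122
8. interest=⌊1901122·103/10000⌋=19581; principal=154007-19581=134426; balance=1901122-134426=1766696
9. interest=⌊1766696·103/10000⌋=18196; principal=154007-18196=135811; balance=1766696-135811=1630885
10. interest=⌊1630885·103/10000⌋=16798; principal=154007-16798=137209; balance=1630885-137209=1493676
11. interest=⌊1493676·103/10000⌋=15384; principal=154007-15384=138623; balance=1493676-138623=1355053
12. interest=⌊1355053·103/10000⌋=13957; principal=154007-13957=140050; balance=1355053-140050=1215003
13. interest=⌊1215003·103/10000⌋=12514; principal=154007-12514=141493; balance=1215003-141493=1073510
14. interest=⌊1073510·103/10000⌋=11057; principal=154007-11057=142950; balance=1073510-142950=930560
15. interest=⌊930560·103/10000⌋=9584; principal=154007-9584=144423; balance=930560-144423=786137
16. interest=⌊786137·103/10000⌋=8097; principal=154007-8097=145910; balance=786137-145910=640227
17. interest=⌊640227·103/10000⌋=6594; principal=154007-6594=147413; balance=640227-147413=492814
18. interest=⌊492814·103/10000⌋=5075; principal=154007-5075=148932; balance=492814-148932=343882
19. interest=⌊343882·103/10000⌋=3541; principal=154007-3541=150466; balance=343882-150466=193416
20. interest=⌊193416·103/10000⌋=1992; principal=154007-1992=152015; balance=193416-152015=41401
21. interest=⌊41401·103/10000⌋=426; principal=min(154007-426,41401)=41401; balance=41401-41401=0

1 28886 125121 2679381
2 27597 126410 2552971
3 26295 127712 2425259
4 24980 129027 2296232
5 23651 130356 2165876
6 22308 131699 2034177
7 20952 133055 1901122
8 19581 134426 1766696
9 18196 135811 1630885
10 16798 137209 1493676
11 15384 138623 1355053
12 13957 140050 1215003
13 12514 141493 1073510
14 11057 142950 930560
15 9584 144423 786137
16 8097 145910 640227
17 6594 147413 492814
18 5075 148932 343882
19 3541 150466 193416
20 1992 152015 41401
21 426 41401 0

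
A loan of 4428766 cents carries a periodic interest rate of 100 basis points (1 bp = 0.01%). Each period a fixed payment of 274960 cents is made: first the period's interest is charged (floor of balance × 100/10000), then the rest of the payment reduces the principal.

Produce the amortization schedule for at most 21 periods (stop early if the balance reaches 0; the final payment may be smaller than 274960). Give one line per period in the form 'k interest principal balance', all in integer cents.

1. interest=⌊4428766·100/10000⌋=44287; principal=274960-44287=230673; balance=4428766-230673=4198093
2. interest=⌊4198093·100/10000⌋=41980; principal=274960-41980=232980; balance=4198093-232980=3965113
3. interest=⌊3965113·100/10000⌋=39651; principal=274960-39651=235309; balance=3965113-235309=3729804
4. interest=⌊3729804·100/10000⌋=37298; principal=274960-37298=237662; balance=3729804-237662=3492142
5. interest=⌊3492142·100/10000⌋=34921; principal=274960-34921=240039; balance=3492142-240039=3252103
6. interest=⌊3252103·100/10000⌋=32521; principal=274960-32521=242439; balance=3252103-242439=3009664
7. interest=⌊3009664·100/10000⌋=30096; principal=274960-30096=244864; balance=3009664-244864=2764800
8. interest=⌊2764800·100/10000⌋=27648; principal=274960-27648=247312; balance=2764800-247312=2517488
9. interest=⌊2517488·100/10000⌋=25174; principal=274960-25174=249786; balance=2517488-249786=2267702
10. interest=⌊2267702·100/10000⌋=22677; principal=274960-22677=252283; balance=2267702-252283=2015419
11. interest=⌊2015419·100/10000⌋=20154; principal=274960-20154=254806; balance=2015419-254806=1760613
12. interest=⌊1760613·100/10000⌋=17606; principal=274960-17606=257354; balance=1760613-257354=1503259
13. interest=⌊1503259·100/10000⌋=15032; principal=274960-15032=259928; balance=1503259-259928=1243331
14. interest=⌊1243331·100/10000⌋=12433; principal=274960-12433=262527; balance=1243331-262527=980804
15. interest=⌊980804·100/10000⌋=9808; principal=274960-9808=265152; balance=980804-265152=715652
16. interest=⌊715652·100/10000⌋=7156; principal=274960-7156=267804; balance=715652-267804=447848
17. interest=⌊447848·100/10000⌋=4478; principal=274960-4478=270482; balance=447848-270482=177366
18. interest=⌊177366·100/10000⌋=1773; principal=min(274960-1773,177366)=177366; balance=177366-177366=0

1 44287 230673 4198093
2 41980 232980 3965113
3 39651 235309 3729804
4 37298 237662 3492142
5 34921 240039 3252103
6 32521 242439 3009664
7 30096 244864 2764800
8 27648 247312 2517488
9 25174 249786 2267702
10 22677 252283 2015419
11 20154 254806 1760613
12 17606 257354 1503259
13 15032 259928 1243331
14 12433 262527 980804
15 9808 265152 715652
16 7156 267804 447848
17 4478 270482 177366
18 1773 177366 0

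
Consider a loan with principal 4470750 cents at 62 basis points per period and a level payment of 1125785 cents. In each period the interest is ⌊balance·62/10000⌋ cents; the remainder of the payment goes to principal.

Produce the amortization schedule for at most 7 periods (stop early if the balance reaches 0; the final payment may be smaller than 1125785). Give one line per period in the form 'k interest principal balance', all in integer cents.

1 27718 1098067 3372683
2 20910 1104875 2267808
3 14060 1111725 1156083
4 7167 1118618 37465
5 232 37465 0

1. interest=⌊4470750·62/10000⌋=27718; principal=1125785-27718=1098067; balance=4470750-1098067=3372683
2. interest=⌊3372683·62/10000⌋=20910; principal=1125785-20910=1104875; balance=3372683-1104875=2267808
3. interest=⌊2267808·62/10000⌋=14060; principal=1125785-14060=1111725; balance=2267808-1111725=1156083
4. interest=⌊1156083·62/10000⌋=7167; principal=1125785-7167=1118618; balance=1156083-1118618=37465
5. interest=⌊37465·62/10000⌋=232; principal=min(1125785-232,37465)=37465; balance=37465-37465=0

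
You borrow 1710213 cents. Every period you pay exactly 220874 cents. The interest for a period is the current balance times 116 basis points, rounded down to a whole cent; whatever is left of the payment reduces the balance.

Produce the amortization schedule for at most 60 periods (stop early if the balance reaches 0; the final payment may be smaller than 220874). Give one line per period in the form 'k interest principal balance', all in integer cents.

1. interest=⌊1710213·116/10000⌋=19838; principal=220874-19838=201036; balance=1710213-201036=1509177
2. interest=⌊1509177·116/10000⌋=17506; principal=220874-17506=203368; balance=1509177-203368=1305809
3. interest=⌊1305809·116/10000⌋=15147; principal=220874-15147=205727; balance=1305809-205727=1100082
4. interest=⌊1100082·116/10000⌋=12760; principal=220874-12760=208114; balance=1100082-208114=891968
5. interest=⌊891968·116/10000⌋=10346; principal=220874-10346=210528; balance=891968-210528=681440
6. interest=⌊681440·116/10000⌋=7904; principal=220874-7904=212970; balance=681440-212970=468470
7. interest=⌊468470·116/10000⌋=5434; principal=220874-5434=215440; balance=468470-215440=253030
8. interest=⌊253030·116/10000⌋=2935; principal=220874-2935=217939; balance=253030-217939=35091
9. interest=⌊35091·116/10000⌋=407; principal=min(220874-407,35091)=35091; balance=35091-35091=0

1 19838 201036 1509177
2 17506 203368 1305809
3 15147 205727 1100082
4 12760 208114 891968
5 10346 210528 681440
6 7904 212970 468470
7 5434 215440 253030
8 2935 217939 35091
9 407 35091 0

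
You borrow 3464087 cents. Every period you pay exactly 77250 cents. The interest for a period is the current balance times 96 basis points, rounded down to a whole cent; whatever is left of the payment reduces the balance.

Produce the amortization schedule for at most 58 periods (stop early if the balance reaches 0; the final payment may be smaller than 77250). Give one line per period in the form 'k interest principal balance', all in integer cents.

1 33255 43995 3420092
2 32832 44418 3375674
3 32406 44844 3330830
4 31975 45275 3285555
5 31541 45709 3239846
6 31102 46148 3193698
7 30659 46591 3147107
8 30212 47038 3100069
9 29760 47490 3052579
10 29304 47946 3004633
11 28844 48406 2956227
12 28379 48871 2907356
13 27910 49340 2858016
14 27436 49814 2808202
15 26958 50292 2757910
16 26475 50775 2707135
17 25988 51262 2655873
18 25496 51754 2604119
19 24999 52251 2551868
20 24497 52753 2499115
21 23991 53259 2445856
22 23480 53770 2392086
23 22964 54286 2337800
24 22442 54808 2282992
25 21916 55334 2227658
26 21385 55865 2171793
27 20849 56401 2115392
28 20307 56943 2058449
29 19761 57489 2000960
30 19209 58041 1942919
31 18652 58598 1884321
32 18089 59161 1825160
33 17521 59729 1765431
34 16948 60302 1705129
35 16369 60881 1644248
36 15784 61466 1582782
37 15194 62056 1520726
38 14598 62652 1458074
39 13997 63253 1394821
40 13390 63860 1330961
41 12777 64473 1266488
42 12158 65092 1201396
43 11533 65717 1135679
44 10902 66348 1069331
45 10265 66985 1002346
46 9622 67628 934718
47 8973 68277 866441
48 8317 68933 797508
49 7656 69594 727914
50 6987 70263 657651
51 6313 70937 586714
52 5632 71618 515096
53 4944 72306 442790
54 4250 73000 369790
55 3549 73701 296089
56 2842 74408 221681
57 2128 75122 146559
58 1406 75844 70715

1. interest=⌊3464087·96/10000⌋=33255; principal=77250-33255=43995; balance=3464087-43995=3420092
2. interest=⌊3420092·96/10000⌋=32832; principal=77250-32832=44418; balance=3420092-44418=3375674
3. interest=⌊3375674·96/10000⌋=32406; principal=77250-32406=44844; balance=3375674-44844=3330830
4. interest=⌊3330830·96/10000⌋=31975; principal=77250-31975=45275; balance=3330830-45275=3285555
5. interest=⌊3285555·96/10000⌋=31541; principal=77250-31541=45709; balance=3285555-45709=3239846
6. interest=⌊3239846·96/10000⌋=31102; principal=77250-31102=46148; balance=3239846-46148=3193698
7. interest=⌊3193698·96/10000⌋=30659; principal=77250-30659=46591; balance=3193698-46591=3147107
8. interest=⌊3147107·96/10000⌋=30212; principal=77250-30212=47038; balance=3147107-47038=3100069
9. interest=⌊3100069·96/10000⌋=29760; principal=77250-29760=47490; balance=3100069-47490=3052579
10. interest=⌊3052579·96/10000⌋=29304; principal=77250-29304=47946; balance=3052579-47946=3004633
11. interest=⌊3004633·96/10000⌋=28844; principal=77250-28844=48406; balance=3004633-48406=2956227
12. interest=⌊2956227·96/10000⌋=28379; principal=77250-28379=48871; balance=2956227-48871=2907356
13. interest=⌊2907356·96/10000⌋=27910; principal=77250-27910=49340; balance=2907356-49340=2858016
14. interest=⌊2858016·96/10000⌋=27436; principal=77250-27436=49814; balance=2858016-49814=2808202
15. interest=⌊2808202·96/10000⌋=26958; principal=77250-26958=50292; balance=2808202-50292=2757910
16. interest=⌊2757910·96/10000⌋=26475; principal=77250-26475=50775; balance=2757910-50775=2707135
17. interest=⌊2707135·96/10000⌋=25988; principal=77250-25988=51262; balance=2707135-51262=2655873
18. interest=⌊2655873·96/10000⌋=25496; principal=77250-25496=51754; balance=2655873-51754=2604119
19. interest=⌊2604119·96/10000⌋=24999; principal=77250-24999=52251; balance=2604119-52251=2551868
20. interest=⌊2551868·96/10000⌋=24497; principal=77250-24497=52753; balance=2551868-52753=2499115
21. interest=⌊2499115·96/10000⌋=23991; principal=77250-23991=53259; balance=2499115-53259=2445856
22. interest=⌊2445856·96/10000⌋=23480; principal=77250-23480=53770; balance=2445856-53770=2392086
23. interest=⌊2392086·96/10000⌋=22964; principal=77250-22964=54286; balance=2392086-54286=2337800
24. interest=⌊2337800·96/10000⌋=22442; principal=77250-22442=54808; balance=2337800-54808=2282992
25. interest=⌊2282992·96/10000⌋=21916; principal=77250-21916=55334; balance=2282992-55334=2227658
26. interest=⌊2227658·96/10000⌋=21385; principal=77250-21385=55865; balance=2227658-55865=2171793
27. interest=⌊2171793·96/10000⌋=20849; principal=77250-20849=56401; balance=2171793-56401=2115392
28. interest=⌊2115392·96/10000⌋=20307; principal=77250-20307=56943; balance=2115392-56943=2058449
29. interest=⌊2058449·96/10000⌋=19761; principal=77250-19761=57489; balance=2058449-57489=2000960
30. interest=⌊2000960·96/10000⌋=19209; principal=77250-19209=58041; balance=2000960-58041=1942919
31. interest=⌊1942919·96/10000⌋=18652; principal=77250-18652=58598; balance=1942919-58598=1884321
32. interest=⌊1884321·96/10000⌋=18089; principal=77250-18089=59161; balance=1884321-59161=1825160
33. interest=⌊1825160·96/10000⌋=17521; principal=77250-17521=59729; balance=1825160-59729=1765431
34. interest=⌊1765431·96/10000⌋=16948; principal=77250-16948=60302; balance=1765431-60302=1705129
35. interest=⌊1705129·96/10000⌋=16369; principal=77250-16369=60881; balance=1705129-60881=1644248
36. interest=⌊1644248·96/10000⌋=15784; principal=77250-15784=61466; balance=1644248-61466=1582782
37. interest=⌊1582782·96/10000⌋=15194; principal=77250-15194=62056; balance=1582782-62056=1520726
38. interest=⌊1520726·96/10000⌋=14598; principal=77250-14598=62652; balance=1520726-62652=1458074
39. interest=⌊1458074·96/10000⌋=13997; principal=77250-13997=63253; balance=1458074-63253=1394821
40. interest=⌊1394821·96/10000⌋=13390; principal=77250-13390=63860; balance=1394821-63860=1330961
41. interest=⌊1330961·96/10000⌋=12777; principal=77250-12777=64473; balance=1330961-64473=1266488
42. interest=⌊1266488·96/10000⌋=12158; principal=77250-12158=65092; balance=1266488-65092=1201396
43. interest=⌊1201396·96/10000⌋=11533; principal=77250-11533=65717; balance=1201396-65717=1135679
44. interest=⌊1135679·96/10000⌋=10902; principal=77250-10902=66348; balance=1135679-66348=1069331
45. interest=⌊1069331·96/10000⌋=10265; principal=77250-10265=66985; balance=1069331-66985=1002346
46. interest=⌊1002346·96/10000⌋=9622; principal=77250-9622=67628; balance=1002346-67628=934718
47. interest=⌊934718·96/10000⌋=8973; principal=77250-8973=68277; balance=934718-68277=866441
48. interest=⌊866441·96/10000⌋=8317; principal=77250-8317=68933; balance=866441-68933=797508
49. interest=⌊797508·96/10000⌋=7656; principal=77250-7656=69594; balance=797508-69594=727914
50. interest=⌊727914·96/10000⌋=6987; principal=77250-6987=70263; balance=727914-70263=657651
51. interest=⌊657651·96/10000⌋=6313; principal=77250-6313=70937; balance=657651-70937=586714
52. interest=⌊586714·96/10000⌋=5632; principal=77250-5632=71618; balance=586714-71618=515096
53. interest=⌊515096·96/10000⌋=4944; principal=77250-4944=72306; balance=515096-72306=442790
54. interest=⌊442790·96/10000⌋=4250; principal=77250-4250=73000; balance=442790-73000=369790
55. interest=⌊369790·96/10000⌋=3549; principal=77250-3549=73701; balance=369790-73701=296089
56. interest=⌊296089·96/10000⌋=2842; principal=77250-2842=74408; balance=296089-74408=221681
57. interest=⌊221681·96/10000⌋=2128; principal=77250-2128=75122; balance=221681-75122=146559
58. interest=⌊146559·96/10000⌋=1406; principal=77250-1406=75844; balance=146559-75844=70715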